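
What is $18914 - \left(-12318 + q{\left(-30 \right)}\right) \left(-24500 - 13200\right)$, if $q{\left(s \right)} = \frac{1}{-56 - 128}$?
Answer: $- \frac{21361014981}{46} \approx -4.6437 \cdot 10^{8}$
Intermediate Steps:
$q{\left(s \right)} = - \frac{1}{184}$ ($q{\left(s \right)} = \frac{1}{-184} = - \frac{1}{184}$)
$18914 - \left(-12318 + q{\left(-30 \right)}\right) \left(-24500 - 13200\right) = 18914 - \left(-12318 - \frac{1}{184}\right) \left(-24500 - 13200\right) = 18914 - \left(- \frac{2266513}{184}\right) \left(-37700\right) = 18914 - \frac{21361885025}{46} = - \frac{21361014981}{46}$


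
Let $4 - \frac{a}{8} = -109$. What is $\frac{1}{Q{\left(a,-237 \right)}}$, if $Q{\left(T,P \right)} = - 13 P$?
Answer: $\frac{1}{3081} \approx 0.00032457$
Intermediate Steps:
$a = 904$ ($a = 32 - -872 = 32 + 872 = 904$)
$\frac{1}{Q{\left(a,-237 \right)}} = \frac{1}{\left(-13\right) \left(-237\right)} = \frac{1}{3081}$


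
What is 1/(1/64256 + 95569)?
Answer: 64256/6140881665 ≈ 1.0464e-5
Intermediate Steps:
1/(1/64256 + 95569) = 1/(6140881665/64256) = 64256/6140881665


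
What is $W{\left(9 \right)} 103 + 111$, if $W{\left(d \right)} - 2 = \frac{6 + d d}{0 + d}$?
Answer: $\frac{3938}{3} \approx 1312.7$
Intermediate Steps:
$W{\left(d \right)} = 2 + \frac{6 + d^{2}}{d}$ ($W{\left(d \right)} = 2 + \frac{6 + d d}{0 + d} = 2 + \frac{6 + d^{2}}{d}$)
$W{\left(9 \right)} 103 + 111 = \left(2 + 9 + \frac{6}{9}\right) 103 + 111 = \left(2 + 9 + 6 \cdot \frac{1}{9}\right) 103 + 111 = \left(2 + 9 + \frac{2}{3}\right) 103 + 111 = \frac{35}{3} \cdot 103 + 111 = \frac{3605}{3} + 111 = \frac{3938}{3}$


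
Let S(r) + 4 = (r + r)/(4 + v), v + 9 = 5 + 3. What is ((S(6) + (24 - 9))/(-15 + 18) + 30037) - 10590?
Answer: 19452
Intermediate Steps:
v = -1 (v = -9 + (5 + 3) = -9 + 8 = -1)
S(r) = -4 + 2*r/3 (S(r) = -4 + (r + r)/(4 - 1) = -4 + (2*r)/3 = -4 + (2*r)*(1/3) = -4 + 2*r/3)
((S(6) + (24 - 9))/(-15 + 18) + 30037) - 10590 = (((-4 + (2/3)*6) + (24 - 9))/(-15 + 18) + 30037) - 10590 = (((-4 + 4) + 15)/3 + 30037) - 10590 = ((0 + 15)/3 + 30037) - 10590 = ((1/3)*15 + 30037) - 10590 = (5 + 30037) - 10590 = 30042 - 10590 = 19452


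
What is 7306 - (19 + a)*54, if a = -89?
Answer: 11086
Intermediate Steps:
7306 - (19 + a)*54 = 7306 - (19 - 89)*54 = 7306 - (-70)*54 = 7306 - 1*(-3780) = 7306 + 3780 = 11086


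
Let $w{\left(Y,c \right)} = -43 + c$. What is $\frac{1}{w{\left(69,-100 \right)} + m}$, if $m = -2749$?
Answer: $- \frac{1}{2892} \approx -0.00034578$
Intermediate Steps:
$\frac{1}{w{\left(69,-100 \right)} + m} = \frac{1}{\left(-43 - 100\right) - 2749} = \frac{1}{-143 - 2749} = \frac{1}{-2892} = - \frac{1}{2892}$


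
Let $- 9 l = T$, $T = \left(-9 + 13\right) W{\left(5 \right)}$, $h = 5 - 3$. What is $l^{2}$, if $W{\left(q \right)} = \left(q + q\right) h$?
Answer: $\frac{6400}{81} \approx 79.012$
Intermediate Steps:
$h = 2$
$W{\left(q \right)} = 4 q$ ($W{\left(q \right)} = \left(q + q\right) 2 = 2 q 2 = 4 q$)
$T = 80$ ($T = \left(-9 + 13\right) 4 \cdot 5 = 4 \cdot 20 = 80$)
$l = - \frac{80}{9}$ ($l = \left(- \frac{1}{9}\right) 80 = - \frac{80}{9} \approx -8.8889$)
$l^{2} = \left(- \frac{80}{9}\right)^{2} = \frac{6400}{81}$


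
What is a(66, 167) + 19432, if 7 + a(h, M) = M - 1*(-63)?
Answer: 19655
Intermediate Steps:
a(h, M) = 56 + M (a(h, M) = -7 + (M - 1*(-63)) = -7 + (M + 63) = -7 + (63 + M) = 56 + M)
a(66, 167) + 19432 = (56 + 167) + 19432 = 223 + 19432 = 19655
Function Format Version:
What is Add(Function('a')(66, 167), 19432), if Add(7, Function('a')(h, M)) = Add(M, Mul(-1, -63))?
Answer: 19655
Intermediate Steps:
Function('a')(h, M) = Add(56, M) (Function('a')(h, M) = Add(-7, Add(M, Mul(-1, -63))) = Add(-7, Add(M, 63)) = Add(-7, Add(63, M)) = Add(56, M))
Add(Function('a')(66, 167), 19432) = Add(Add(56, 167), 19432) = Add(223, 19432) = 19655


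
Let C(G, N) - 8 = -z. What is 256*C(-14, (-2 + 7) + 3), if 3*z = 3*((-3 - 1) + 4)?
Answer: 2048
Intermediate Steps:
z = 0 (z = (3*((-3 - 1) + 4))/3 = (3*(-4 + 4))/3 = (3*0)/3 = (1/3)*0 = 0)
C(G, N) = 8 (C(G, N) = 8 - 1*0 = 8 + 0 = 8)
256*C(-14, (-2 + 7) + 3) = 256*8 = 2048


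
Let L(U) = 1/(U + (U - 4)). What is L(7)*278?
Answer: 139/5 ≈ 27.800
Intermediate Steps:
L(U) = 1/(-4 + 2*U) (L(U) = 1/(U + (-4 + U)) = 1/(-4 + 2*U))
L(7)*278 = (1/(2*(-2 + 7)))*278 = ((½)/5)*278 = ((½)*(⅕))*278 = (⅒)*278 = 139/5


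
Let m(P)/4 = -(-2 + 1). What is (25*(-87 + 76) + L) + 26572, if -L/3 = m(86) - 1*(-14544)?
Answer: -17347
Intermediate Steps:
m(P) = 4 (m(P) = 4*(-(-2 + 1)) = 4*(-1*(-1)) = 4*1 = 4)
L = -43644 (L = -3*(4 - 1*(-14544)) = -3*(4 + 14544) = -3*14548 = -43644)
(25*(-87 + 76) + L) + 26572 = (25*(-87 + 76) - 43644) + 26572 = (25*(-11) - 43644) + 26572 = (-275 - 43644) + 26572 = -43919 + 26572 = -17347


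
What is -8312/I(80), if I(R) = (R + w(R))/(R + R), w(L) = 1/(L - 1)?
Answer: -105063680/6321 ≈ -16621.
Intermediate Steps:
w(L) = 1/(-1 + L)
I(R) = (R + 1/(-1 + R))/(2*R) (I(R) = (R + 1/(-1 + R))/(R + R) = (R + 1/(-1 + R))/((2*R)) = (R + 1/(-1 + R))*(1/(2*R)) = (R + 1/(-1 + R))/(2*R))
-8312/I(80) = -8312*160*(-1 + 80)/(1 + 80*(-1 + 80)) = -8312*12640/(1 + 80*79) = -8312*12640/(1 + 6320) = -8312/((1/2)*(1/80)*(1/79)*6321) = -8312/6321/12640 = -8312*12640/6321 = -105063680/6321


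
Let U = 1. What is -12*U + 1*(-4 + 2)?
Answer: -14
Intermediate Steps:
-12*U + 1*(-4 + 2) = -12*1 + 1*(-4 + 2) = -12 + 1*(-2) = -12 - 2 = -14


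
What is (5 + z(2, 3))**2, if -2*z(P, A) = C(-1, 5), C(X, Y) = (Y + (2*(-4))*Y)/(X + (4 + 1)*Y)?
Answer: 75625/2304 ≈ 32.823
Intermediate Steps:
C(X, Y) = -7*Y/(X + 5*Y) (C(X, Y) = (Y - 8*Y)/(X + 5*Y) = (-7*Y)/(X + 5*Y) = -7*Y/(X + 5*Y))
z(P, A) = 35/48 (z(P, A) = -(-7)*5/(2*(-1 + 5*5)) = -(-7)*5/(2*(-1 + 25)) = -(-7)*5/(2*24) = -1/2*(-35/24) = 35/48)
(5 + z(2, 3))**2 = (5 + 35/48)**2 = (275/48)**2 = 75625/2304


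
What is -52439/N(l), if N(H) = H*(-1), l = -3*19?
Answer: -52439/57 ≈ -919.98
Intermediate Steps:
l = -57
N(H) = -H
-52439/N(l) = -52439/((-1*(-57))) = -52439/57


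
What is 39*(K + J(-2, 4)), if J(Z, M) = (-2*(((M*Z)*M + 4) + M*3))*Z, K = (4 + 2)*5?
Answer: -1326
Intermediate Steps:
K = 30 (K = 6*5 = 30)
J(Z, M) = Z*(-8 - 6*M - 2*Z*M²) (J(Z, M) = (-2*((Z*M² + 4) + 3*M))*Z = (-2*((4 + Z*M²) + 3*M))*Z = (-2*(4 + 3*M + Z*M²))*Z = (-8 - 6*M - 2*Z*M²)*Z = Z*(-8 - 6*M - 2*Z*M²))
39*(K + J(-2, 4)) = 39*(30 - 2*(-2)*(4 + 3*4 - 2*4²)) = 39*(30 - 2*(-2)*(4 + 12 - 2*16)) = 39*(30 - 2*(-2)*(4 + 12 - 32)) = 39*(30 - 2*(-2)*(-16)) = 39*(30 - 64) = 39*(-34) = -1326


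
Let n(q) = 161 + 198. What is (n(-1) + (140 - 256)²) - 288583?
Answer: -274768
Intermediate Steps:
n(q) = 359
(n(-1) + (140 - 256)²) - 288583 = (359 + (140 - 256)²) - 288583 = (359 + (-116)²) - 288583 = (359 + 13456) - 288583 = 13815 - 288583 = -274768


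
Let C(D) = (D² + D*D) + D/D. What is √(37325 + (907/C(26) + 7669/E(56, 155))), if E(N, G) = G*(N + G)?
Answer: √73086008619283403205/44249865 ≈ 193.20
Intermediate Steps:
C(D) = 1 + 2*D² (C(D) = (D² + D²) + 1 = 2*D² + 1 = 1 + 2*D²)
E(N, G) = G*(G + N)
√(37325 + (907/C(26) + 7669/E(56, 155))) = √(37325 + (907/(1 + 2*26²) + 7669/((155*(155 + 56))))) = √(37325 + (907/(1 + 2*676) + 7669/((155*211)))) = √(37325 + (907/(1 + 1352) + 7669/32705)) = √(37325 + (907/1353 + 7669*(1/32705))) = √(37325 + (907*(1/1353) + 7669/32705)) = √(37325 + (907/1353 + 7669/32705)) = √(37325 + 40039592/44249865) = √(1651666250717/44249865) = √73086008619283403205/44249865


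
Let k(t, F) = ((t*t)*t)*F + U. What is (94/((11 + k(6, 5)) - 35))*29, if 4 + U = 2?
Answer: 1363/527 ≈ 2.5863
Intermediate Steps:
U = -2 (U = -4 + 2 = -2)
k(t, F) = -2 + F*t³ (k(t, F) = ((t*t)*t)*F - 2 = (t²*t)*F - 2 = t³*F - 2 = F*t³ - 2 = -2 + F*t³)
(94/((11 + k(6, 5)) - 35))*29 = (94/((11 + (-2 + 5*6³)) - 35))*29 = (94/((11 + (-2 + 5*216)) - 35))*29 = (94/((11 + (-2 + 1080)) - 35))*29 = (94/((11 + 1078) - 35))*29 = (94/(1089 - 35))*29 = (94/1054)*29 = ((1/1054)*94)*29 = (47/527)*29 = 1363/527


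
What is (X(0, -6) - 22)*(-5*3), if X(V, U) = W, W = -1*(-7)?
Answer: 225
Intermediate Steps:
W = 7
X(V, U) = 7
(X(0, -6) - 22)*(-5*3) = (7 - 22)*(-5*3) = -15*(-15) = 225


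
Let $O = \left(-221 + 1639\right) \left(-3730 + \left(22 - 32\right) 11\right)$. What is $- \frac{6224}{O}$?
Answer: $\frac{389}{340320} \approx 0.001143$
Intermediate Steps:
$O = -5445120$ ($O = 1418 \left(-3730 - 110\right) = 1418 \left(-3840\right) = -5445120$)
$- \frac{6224}{O} = - \frac{6224}{-5445120} = \left(-6224\right) \left(- \frac{1}{5445120}\right) = \frac{389}{340320}$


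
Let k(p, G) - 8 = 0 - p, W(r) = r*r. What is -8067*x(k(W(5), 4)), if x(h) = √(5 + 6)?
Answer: -8067*√11 ≈ -26755.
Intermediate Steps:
W(r) = r²
k(p, G) = 8 - p (k(p, G) = 8 + (0 - p) = 8 - p)
x(h) = √11
-8067*x(k(W(5), 4)) = -8067*√11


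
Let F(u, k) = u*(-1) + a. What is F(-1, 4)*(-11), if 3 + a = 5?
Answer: -33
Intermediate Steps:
a = 2 (a = -3 + 5 = 2)
F(u, k) = 2 - u (F(u, k) = u*(-1) + 2 = -u + 2 = 2 - u)
F(-1, 4)*(-11) = (2 - 1*(-1))*(-11) = (2 + 1)*(-11) = 3*(-11) = -33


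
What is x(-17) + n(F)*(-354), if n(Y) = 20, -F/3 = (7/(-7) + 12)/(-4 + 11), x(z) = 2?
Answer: -7078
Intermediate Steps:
F = -33/7 (F = -3*(7/(-7) + 12)/(-4 + 11) = -3*(7*(-1/7) + 12)/7 = -3*(-1 + 12)/7 = -33/7 ≈ -4.7143)
x(-17) + n(F)*(-354) = 2 + 20*(-354) = 2 - 7080 = -7078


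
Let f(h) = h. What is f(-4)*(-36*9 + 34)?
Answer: 1160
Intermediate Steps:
f(-4)*(-36*9 + 34) = -4*(-36*9 + 34) = -4*(-324 + 34) = -4*(-290) = 1160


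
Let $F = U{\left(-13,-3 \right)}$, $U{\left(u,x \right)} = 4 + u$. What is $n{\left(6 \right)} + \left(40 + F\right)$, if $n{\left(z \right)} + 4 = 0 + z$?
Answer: $33$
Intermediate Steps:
$n{\left(z \right)} = -4 + z$ ($n{\left(z \right)} = -4 + \left(0 + z\right) = -4 + z$)
$F = -9$ ($F = 4 - 13 = -9$)
$n{\left(6 \right)} + \left(40 + F\right) = \left(-4 + 6\right) + \left(40 - 9\right) = 2 + 31 = 33$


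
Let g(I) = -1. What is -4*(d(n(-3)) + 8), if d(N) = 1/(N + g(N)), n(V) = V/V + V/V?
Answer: -36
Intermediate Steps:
n(V) = 2 (n(V) = 1 + 1 = 2)
d(N) = 1/(-1 + N) (d(N) = 1/(N - 1) = 1/(-1 + N))
-4*(d(n(-3)) + 8) = -4*(1/(-1 + 2) + 8) = -4*(1/1 + 8) = -4*(1 + 8) = -4*9 = -36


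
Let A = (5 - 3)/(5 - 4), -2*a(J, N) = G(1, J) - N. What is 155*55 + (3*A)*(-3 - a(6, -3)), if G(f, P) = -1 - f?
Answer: 8510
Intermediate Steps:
a(J, N) = 1 + N/2 (a(J, N) = -((-1 - 1*1) - N)/2 = -((-1 - 1) - N)/2 = -(-2 - N)/2 = 1 + N/2)
A = 2 (A = 2/1 = 2*1 = 2)
155*55 + (3*A)*(-3 - a(6, -3)) = 155*55 + (3*2)*(-3 - (1 + (1/2)*(-3))) = 8525 + 6*(-3 - (1 - 3/2)) = 8525 + 6*(-3 - 1*(-1/2)) = 8525 + 6*(-3 + 1/2) = 8525 + 6*(-5/2) = 8525 - 15 = 8510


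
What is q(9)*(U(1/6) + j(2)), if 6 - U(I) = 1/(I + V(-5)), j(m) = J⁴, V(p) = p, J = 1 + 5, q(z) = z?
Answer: 339876/29 ≈ 11720.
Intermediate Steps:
J = 6
j(m) = 1296 (j(m) = 6⁴ = 1296)
U(I) = 6 - 1/(-5 + I) (U(I) = 6 - 1/(I - 5) = 6 - 1/(-5 + I))
q(9)*(U(1/6) + j(2)) = 9*((-31 + 6/6)/(-5 + 1/6) + 1296) = 9*((-31 + 6*(⅙))/(-5 + ⅙) + 1296) = 9*((-31 + 1)/(-29/6) + 1296) = 9*(-6/29*(-30) + 1296) = 9*(180/29 + 1296) = 9*(37764/29) = 339876/29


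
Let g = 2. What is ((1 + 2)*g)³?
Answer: 216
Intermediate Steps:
((1 + 2)*g)³ = ((1 + 2)*2)³ = (3*2)³ = 6³ = 216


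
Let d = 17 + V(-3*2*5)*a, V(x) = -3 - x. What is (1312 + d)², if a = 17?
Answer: 3196944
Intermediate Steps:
d = 476 (d = 17 + (-3 - (-3*2)*5)*17 = 17 + (-3 - (-6)*5)*17 = 17 + (-3 - 1*(-30))*17 = 17 + (-3 + 30)*17 = 17 + 27*17 = 17 + 459 = 476)
(1312 + d)² = (1312 + 476)² = 1788² = 3196944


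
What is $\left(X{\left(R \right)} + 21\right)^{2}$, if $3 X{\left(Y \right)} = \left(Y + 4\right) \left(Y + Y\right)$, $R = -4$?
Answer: $441$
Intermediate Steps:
$X{\left(Y \right)} = \frac{2 Y \left(4 + Y\right)}{3}$ ($X{\left(Y \right)} = \frac{\left(Y + 4\right) \left(Y + Y\right)}{3} = \frac{\left(4 + Y\right) 2 Y}{3} = \frac{2 Y \left(4 + Y\right)}{3}$)
$\left(X{\left(R \right)} + 21\right)^{2} = \left(\frac{2}{3} \left(-4\right) \left(4 - 4\right) + 21\right)^{2} = \left(\frac{2}{3} \left(-4\right) 0 + 21\right)^{2} = \left(0 + 21\right)^{2} = 21^{2} = 441$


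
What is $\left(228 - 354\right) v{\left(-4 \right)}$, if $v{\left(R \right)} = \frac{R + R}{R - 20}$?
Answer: $-42$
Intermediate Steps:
$v{\left(R \right)} = \frac{2 R}{-20 + R}$
$\left(228 - 354\right) v{\left(-4 \right)} = \left(228 - 354\right) 2 \left(-4\right) \frac{1}{-20 - 4} = - 126 \cdot 2 \left(-4\right) \frac{1}{-24} = - 126 \cdot 2 \left(-4\right) \left(- \frac{1}{24}\right) = \left(-126\right) \frac{1}{3} = -42$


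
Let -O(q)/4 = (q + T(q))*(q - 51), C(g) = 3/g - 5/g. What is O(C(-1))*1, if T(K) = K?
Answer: 784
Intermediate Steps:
C(g) = -2/g
O(q) = -8*q*(-51 + q) (O(q) = -4*(q + q)*(q - 51) = -4*2*q*(-51 + q) = -8*q*(-51 + q))
O(C(-1))*1 = (8*(-2/(-1))*(51 - (-2)/(-1)))*1 = (8*(-2*(-1))*(51 - (-2)*(-1)))*1 = (8*2*(51 - 1*2))*1 = (8*2*(51 - 2))*1 = (8*2*49)*1 = 784*1 = 784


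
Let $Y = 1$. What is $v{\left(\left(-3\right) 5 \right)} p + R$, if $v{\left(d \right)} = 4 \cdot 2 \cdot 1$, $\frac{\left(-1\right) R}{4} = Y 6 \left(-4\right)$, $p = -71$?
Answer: $-472$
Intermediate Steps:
$R = 96$ ($R = - 4 \cdot 1 \cdot 6 \left(-4\right) = - 4 \cdot 6 \left(-4\right) = \left(-4\right) \left(-24\right) = 96$)
$v{\left(d \right)} = 8$ ($v{\left(d \right)} = 8 \cdot 1 = 8$)
$v{\left(\left(-3\right) 5 \right)} p + R = 8 \left(-71\right) + 96 = -568 + 96 = -472$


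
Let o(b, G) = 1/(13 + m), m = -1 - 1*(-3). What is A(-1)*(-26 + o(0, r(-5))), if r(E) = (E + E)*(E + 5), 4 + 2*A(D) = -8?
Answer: 778/5 ≈ 155.60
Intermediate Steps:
m = 2 (m = -1 + 3 = 2)
A(D) = -6 (A(D) = -2 + (1/2)*(-8) = -2 - 4 = -6)
r(E) = 2*E*(5 + E) (r(E) = (2*E)*(5 + E) = 2*E*(5 + E))
o(b, G) = 1/15 (o(b, G) = 1/(13 + 2) = 1/15)
A(-1)*(-26 + o(0, r(-5))) = -6*(-26 + 1/15) = -6*(-389/15) = 778/5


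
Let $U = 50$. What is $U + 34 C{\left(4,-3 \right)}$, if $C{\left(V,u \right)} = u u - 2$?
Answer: $288$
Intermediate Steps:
$C{\left(V,u \right)} = -2 + u^{2}$ ($C{\left(V,u \right)} = u^{2} - 2 = -2 + u^{2}$)
$U + 34 C{\left(4,-3 \right)} = 50 + 34 \left(-2 + \left(-3\right)^{2}\right) = 50 + 34 \left(-2 + 9\right) = 50 + 34 \cdot 7 = 50 + 238 = 288$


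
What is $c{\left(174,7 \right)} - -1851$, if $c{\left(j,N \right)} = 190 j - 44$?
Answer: $34867$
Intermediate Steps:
$c{\left(j,N \right)} = -44 + 190 j$
$c{\left(174,7 \right)} - -1851 = \left(-44 + 190 \cdot 174\right) - -1851 = \left(-44 + 33060\right) + 1851 = 33016 + 1851 = 34867$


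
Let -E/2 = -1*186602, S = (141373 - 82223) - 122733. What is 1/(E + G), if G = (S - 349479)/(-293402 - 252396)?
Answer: 272899/101847204927 ≈ 2.6795e-6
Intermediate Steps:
S = -63583 (S = 59150 - 122733 = -63583)
E = 373204 (E = -(-2)*186602 = -2*(-186602) = 373204)
G = 206531/272899 (G = (-63583 - 349479)/(-293402 - 252396) = -413062/(-545798) = -413062*(-1/545798) = 206531/272899 ≈ 0.75680)
1/(E + G) = 1/(373204 + 206531/272899) = 1/(101847204927/272899) = 272899/101847204927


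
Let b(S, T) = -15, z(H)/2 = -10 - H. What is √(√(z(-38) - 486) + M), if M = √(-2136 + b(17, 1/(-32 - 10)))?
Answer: √I*√(√430 + 3*√239) ≈ 5.7929 + 5.7929*I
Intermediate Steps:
z(H) = -20 - 2*H (z(H) = 2*(-10 - H) = -20 - 2*H)
M = 3*I*√239 (M = √(-2136 - 15) = √(-2151) = 3*I*√239 ≈ 46.379*I)
√(√(z(-38) - 486) + M) = √(√((-20 - 2*(-38)) - 486) + 3*I*√239) = √(√((-20 + 76) - 486) + 3*I*√239) = √(√(56 - 486) + 3*I*√239) = √(√(-430) + 3*I*√239) = √(I*√430 + 3*I*√239)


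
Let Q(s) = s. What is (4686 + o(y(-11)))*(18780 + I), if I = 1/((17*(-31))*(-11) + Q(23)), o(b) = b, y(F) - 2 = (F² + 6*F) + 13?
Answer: 129957225589/1455 ≈ 8.9318e+7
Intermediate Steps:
y(F) = 15 + F² + 6*F (y(F) = 2 + ((F² + 6*F) + 13) = 2 + (13 + F² + 6*F) = 15 + F² + 6*F)
I = 1/5820 (I = 1/((17*(-31))*(-11) + 23) = 1/(-527*(-11) + 23) = 1/(5797 + 23) = 1/5820 ≈ 0.00017182)
(4686 + o(y(-11)))*(18780 + I) = (4686 + (15 + (-11)² + 6*(-11)))*(18780 + 1/5820) = (4686 + (15 + 121 - 66))*(109299601/5820) = (4686 + 70)*(109299601/5820) = 4756*(109299601/5820) = 129957225589/1455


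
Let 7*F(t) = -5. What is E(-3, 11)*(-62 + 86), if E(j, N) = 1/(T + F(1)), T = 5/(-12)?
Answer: -2016/95 ≈ -21.221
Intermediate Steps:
F(t) = -5/7 (F(t) = (1/7)*(-5) = -5/7)
T = -5/12 (T = 5*(-1/12) = -5/12 ≈ -0.41667)
E(j, N) = -84/95 (E(j, N) = 1/(-5/12 - 5/7) = 1/(-95/84) = -84/95)
E(-3, 11)*(-62 + 86) = -84*(-62 + 86)/95 = -84/95*24 = -2016/95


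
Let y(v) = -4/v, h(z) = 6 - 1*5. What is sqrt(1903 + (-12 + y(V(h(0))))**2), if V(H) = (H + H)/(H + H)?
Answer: sqrt(2159) ≈ 46.465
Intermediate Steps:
h(z) = 1 (h(z) = 6 - 5 = 1)
V(H) = 1 (V(H) = (2*H)/((2*H)) = (2*H)*(1/(2*H)) = 1)
sqrt(1903 + (-12 + y(V(h(0))))**2) = sqrt(1903 + (-12 - 4/1)**2) = sqrt(1903 + (-12 - 4*1)**2) = sqrt(1903 + (-12 - 4)**2) = sqrt(1903 + (-16)**2) = sqrt(1903 + 256) = sqrt(2159)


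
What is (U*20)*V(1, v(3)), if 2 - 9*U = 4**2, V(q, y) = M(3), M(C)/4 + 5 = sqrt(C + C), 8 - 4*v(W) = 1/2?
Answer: 5600/9 - 1120*sqrt(6)/9 ≈ 317.40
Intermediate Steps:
v(W) = 15/8 (v(W) = 2 - 1/4/2 = 2 - 1/4*1/2 = 2 - 1/8 = 15/8)
M(C) = -20 + 4*sqrt(2)*sqrt(C) (M(C) = -20 + 4*sqrt(C + C) = -20 + 4*sqrt(2*C) = -20 + 4*(sqrt(2)*sqrt(C)) = -20 + 4*sqrt(2)*sqrt(C))
V(q, y) = -20 + 4*sqrt(6) (V(q, y) = -20 + 4*sqrt(2)*sqrt(3) = -20 + 4*sqrt(6))
U = -14/9 (U = 2/9 - 1/9*4**2 = 2/9 - 1/9*16 = 2/9 - 16/9 = -14/9 ≈ -1.5556)
(U*20)*V(1, v(3)) = (-14/9*20)*(-20 + 4*sqrt(6)) = -280*(-20 + 4*sqrt(6))/9 = 5600/9 - 1120*sqrt(6)/9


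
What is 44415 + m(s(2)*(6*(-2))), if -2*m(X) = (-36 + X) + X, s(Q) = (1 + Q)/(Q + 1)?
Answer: 44445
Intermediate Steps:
s(Q) = 1 (s(Q) = (1 + Q)/(1 + Q) = 1)
m(X) = 18 - X (m(X) = -((-36 + X) + X)/2 = -(-36 + 2*X)/2 = 18 - X)
44415 + m(s(2)*(6*(-2))) = 44415 + (18 - 6*(-2)) = 44415 + (18 - (-12)) = 44415 + (18 - 1*(-12)) = 44415 + (18 + 12) = 44415 + 30 = 44445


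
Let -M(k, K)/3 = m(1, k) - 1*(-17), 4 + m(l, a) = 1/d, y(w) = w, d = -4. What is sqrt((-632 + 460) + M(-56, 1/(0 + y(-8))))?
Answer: 29*I/2 ≈ 14.5*I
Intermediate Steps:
m(l, a) = -17/4 (m(l, a) = -4 + 1/(-4) = -4 - 1/4 = -17/4)
M(k, K) = -153/4 (M(k, K) = -3*(-17/4 - 1*(-17)) = -3*(-17/4 + 17) = -3*51/4 = -153/4)
sqrt((-632 + 460) + M(-56, 1/(0 + y(-8)))) = sqrt((-632 + 460) - 153/4) = sqrt(-172 - 153/4) = sqrt(-841/4) = 29*I/2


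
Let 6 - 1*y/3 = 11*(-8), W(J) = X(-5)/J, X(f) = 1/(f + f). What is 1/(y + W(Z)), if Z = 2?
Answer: 20/5639 ≈ 0.0035467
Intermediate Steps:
X(f) = 1/(2*f)
W(J) = -1/(10*J) (W(J) = ((½)/(-5))/J = ((½)*(-⅕))/J = -1/(10*J))
y = 282 (y = 18 - 33*(-8) = 18 - 3*(-88) = 18 + 264 = 282)
1/(y + W(Z)) = 1/(282 - ⅒/2) = 1/(282 - ⅒*½) = 1/(282 - 1/20) = 1/(5639/20) = 20/5639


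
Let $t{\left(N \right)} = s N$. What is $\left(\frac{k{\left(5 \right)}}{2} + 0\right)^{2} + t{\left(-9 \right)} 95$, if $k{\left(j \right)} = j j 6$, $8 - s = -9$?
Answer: $-8910$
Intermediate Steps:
$s = 17$ ($s = 8 - -9 = 8 + 9 = 17$)
$k{\left(j \right)} = 6 j^{2}$ ($k{\left(j \right)} = j^{2} \cdot 6 = 6 j^{2}$)
$t{\left(N \right)} = 17 N$
$\left(\frac{k{\left(5 \right)}}{2} + 0\right)^{2} + t{\left(-9 \right)} 95 = \left(\frac{6 \cdot 5^{2}}{2} + 0\right)^{2} + 17 \left(-9\right) 95 = \left(6 \cdot 25 \cdot \frac{1}{2} + 0\right)^{2} - 14535 = \left(150 \cdot \frac{1}{2} + 0\right)^{2} - 14535 = \left(75 + 0\right)^{2} - 14535 = 75^{2} - 14535 = 5625 - 14535 = -8910$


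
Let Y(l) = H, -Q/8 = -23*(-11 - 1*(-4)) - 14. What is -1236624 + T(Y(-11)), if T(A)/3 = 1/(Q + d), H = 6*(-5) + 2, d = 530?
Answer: -798859107/646 ≈ -1.2366e+6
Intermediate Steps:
H = -28 (H = -30 + 2 = -28)
Q = -1176 (Q = -8*(-23*(-11 - 1*(-4)) - 14) = -8*(-23*(-11 + 4) - 14) = -8*(-23*(-7) - 14) = -8*(161 - 14) = -8*147 = -1176)
Y(l) = -28
T(A) = -3/646 (T(A) = 3/(-1176 + 530) = 3/(-646) = 3*(-1/646) = -3/646)
-1236624 + T(Y(-11)) = -1236624 - 3/646 = -798859107/646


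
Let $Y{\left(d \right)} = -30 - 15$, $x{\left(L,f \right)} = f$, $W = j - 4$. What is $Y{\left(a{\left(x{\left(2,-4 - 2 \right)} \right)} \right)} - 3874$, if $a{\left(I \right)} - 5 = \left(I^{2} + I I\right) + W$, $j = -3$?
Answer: $-3919$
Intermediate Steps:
$W = -7$ ($W = -3 - 4 = -7$)
$a{\left(I \right)} = -2 + 2 I^{2}$ ($a{\left(I \right)} = 5 - \left(7 - I^{2} - I I\right) = 5 + \left(\left(I^{2} + I^{2}\right) - 7\right) = 5 + \left(2 I^{2} - 7\right) = 5 + \left(-7 + 2 I^{2}\right) = -2 + 2 I^{2}$)
$Y{\left(d \right)} = -45$ ($Y{\left(d \right)} = -30 - 15 = -45$)
$Y{\left(a{\left(x{\left(2,-4 - 2 \right)} \right)} \right)} - 3874 = -45 - 3874 = -3919$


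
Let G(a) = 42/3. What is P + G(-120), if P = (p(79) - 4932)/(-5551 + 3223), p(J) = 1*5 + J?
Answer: 1560/97 ≈ 16.082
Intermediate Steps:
p(J) = 5 + J
G(a) = 14 (G(a) = 42*(⅓) = 14)
P = 202/97 (P = ((5 + 79) - 4932)/(-5551 + 3223) = (84 - 4932)/(-2328) = -4848*(-1/2328) = 202/97 ≈ 2.0825)
P + G(-120) = 202/97 + 14 = 1560/97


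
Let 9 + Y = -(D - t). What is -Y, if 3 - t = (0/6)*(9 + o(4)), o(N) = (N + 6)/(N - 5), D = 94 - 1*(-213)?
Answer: 313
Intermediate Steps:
D = 307 (D = 94 + 213 = 307)
o(N) = (6 + N)/(-5 + N)
t = 3 (t = 3 - 0/6*(9 + (6 + 4)/(-5 + 4)) = 3 - 0*(⅙)*(9 + 10/(-1)) = 3 - 0*(9 - 1*10) = 3 - 0*(9 - 10) = 3 - 0*(-1) = 3 - 1*0 = 3 + 0 = 3)
Y = -313 (Y = -9 - (307 - 1*3) = -9 - (307 - 3) = -9 - 1*304 = -9 - 304 = -313)
-Y = -1*(-313) = 313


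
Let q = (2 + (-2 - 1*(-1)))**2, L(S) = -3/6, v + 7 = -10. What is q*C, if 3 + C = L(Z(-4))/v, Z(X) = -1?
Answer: -101/34 ≈ -2.9706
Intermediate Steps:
v = -17 (v = -7 - 10 = -17)
L(S) = -1/2 (L(S) = -3*1/6 = -1/2)
C = -101/34 (C = -3 - 1/2/(-17) = -3 - 1/2*(-1/17) = -3 + 1/34 = -101/34 ≈ -2.9706)
q = 1 (q = (2 + (-2 + 1))**2 = (2 - 1)**2 = 1**2 = 1)
q*C = 1*(-101/34) = -101/34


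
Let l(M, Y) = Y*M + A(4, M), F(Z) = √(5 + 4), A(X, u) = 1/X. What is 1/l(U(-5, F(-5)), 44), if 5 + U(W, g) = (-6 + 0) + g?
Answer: -4/1407 ≈ -0.0028429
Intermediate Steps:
F(Z) = 3 (F(Z) = √9 = 3)
U(W, g) = -11 + g (U(W, g) = -5 + ((-6 + 0) + g) = -5 + (-6 + g) = -11 + g)
l(M, Y) = ¼ + M*Y (l(M, Y) = Y*M + 1/4 = M*Y + ¼ = ¼ + M*Y)
1/l(U(-5, F(-5)), 44) = 1/(¼ + (-11 + 3)*44) = 1/(¼ - 8*44) = 1/(¼ - 352) = 1/(-1407/4) = -4/1407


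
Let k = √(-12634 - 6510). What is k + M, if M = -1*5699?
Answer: -5699 + 2*I*√4786 ≈ -5699.0 + 138.36*I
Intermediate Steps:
M = -5699
k = 2*I*√4786 (k = √(-19144) = 2*I*√4786 ≈ 138.36*I)
k + M = 2*I*√4786 - 5699 = -5699 + 2*I*√4786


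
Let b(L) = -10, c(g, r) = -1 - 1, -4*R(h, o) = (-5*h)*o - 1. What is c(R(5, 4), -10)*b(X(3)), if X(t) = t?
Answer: 20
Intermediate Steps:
R(h, o) = 1/4 + 5*h*o/4 (R(h, o) = -((-5*h)*o - 1)/4 = -(-5*h*o - 1)/4 = -(-1 - 5*h*o)/4 = 1/4 + 5*h*o/4)
c(g, r) = -2
c(R(5, 4), -10)*b(X(3)) = -2*(-10) = 20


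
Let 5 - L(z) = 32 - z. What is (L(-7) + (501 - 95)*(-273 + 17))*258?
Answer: -26824260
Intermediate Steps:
L(z) = -27 + z (L(z) = 5 - (32 - z) = 5 + (-32 + z) = -27 + z)
(L(-7) + (501 - 95)*(-273 + 17))*258 = ((-27 - 7) + (501 - 95)*(-273 + 17))*258 = (-34 + 406*(-256))*258 = (-34 - 103936)*258 = -103970*258 = -26824260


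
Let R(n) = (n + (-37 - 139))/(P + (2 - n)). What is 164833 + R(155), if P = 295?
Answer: 23406265/142 ≈ 1.6483e+5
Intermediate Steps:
R(n) = (-176 + n)/(297 - n) (R(n) = (n + (-37 - 139))/(295 + (2 - n)) = (n - 176)/(297 - n) = (-176 + n)/(297 - n))
164833 + R(155) = 164833 + (-176 + 155)/(297 - 1*155) = 164833 - 21/(297 - 155) = 164833 - 21/142 = 23406265/142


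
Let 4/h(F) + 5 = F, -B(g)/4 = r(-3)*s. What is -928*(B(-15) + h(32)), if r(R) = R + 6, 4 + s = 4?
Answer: -3712/27 ≈ -137.48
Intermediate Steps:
s = 0 (s = -4 + 4 = 0)
r(R) = 6 + R
B(g) = 0 (B(g) = -4*(6 - 3)*0 = -12*0 = -4*0 = 0)
h(F) = 4/(-5 + F)
-928*(B(-15) + h(32)) = -928*(0 + 4/(-5 + 32)) = -928*(0 + 4/27) = -928*4/27 = -3712/27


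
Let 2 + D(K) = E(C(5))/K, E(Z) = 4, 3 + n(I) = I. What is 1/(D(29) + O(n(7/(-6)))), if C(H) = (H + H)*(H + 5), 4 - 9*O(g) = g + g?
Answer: -783/385 ≈ -2.0338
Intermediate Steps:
n(I) = -3 + I
O(g) = 4/9 - 2*g/9 (O(g) = 4/9 - (g + g)/9 = 4/9 - 2*g/9)
C(H) = 2*H*(5 + H) (C(H) = (2*H)*(5 + H) = 2*H*(5 + H))
D(K) = -2 + 4/K
1/(D(29) + O(n(7/(-6)))) = 1/((-2 + 4/29) + (4/9 - 2*(-3 + 7/(-6))/9)) = 1/((-2 + 4*(1/29)) + (4/9 - 2*(-3 + 7*(-1/6))/9)) = 1/((-2 + 4/29) + (4/9 - 2*(-3 - 7/6)/9)) = 1/(-54/29 + (4/9 - 2/9*(-25/6))) = 1/(-54/29 + (4/9 + 25/27)) = 1/(-54/29 + 37/27) = 1/(-385/783) = -783/385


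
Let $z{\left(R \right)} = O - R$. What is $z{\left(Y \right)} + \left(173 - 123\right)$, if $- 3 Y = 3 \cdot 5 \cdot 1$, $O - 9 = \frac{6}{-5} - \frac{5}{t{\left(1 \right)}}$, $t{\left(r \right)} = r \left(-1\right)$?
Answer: $\frac{339}{5} \approx 67.8$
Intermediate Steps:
$t{\left(r \right)} = - r$
$O = \frac{64}{5}$ ($O = 9 + \left(\frac{6}{-5} - \frac{5}{\left(-1\right) 1}\right) = 9 + \left(6 \left(- \frac{1}{5}\right) - \frac{5}{-1}\right) = 9 - - \frac{19}{5} = 9 + \left(- \frac{6}{5} + 5\right) = 9 + \frac{19}{5} = \frac{64}{5} \approx 12.8$)
$Y = -5$ ($Y = - \frac{3 \cdot 5 \cdot 1}{3} = - \frac{15 \cdot 1}{3} = \left(- \frac{1}{3}\right) 15 = -5$)
$z{\left(R \right)} = \frac{64}{5} - R$
$z{\left(Y \right)} + \left(173 - 123\right) = \left(\frac{64}{5} - -5\right) + \left(173 - 123\right) = \left(\frac{64}{5} + 5\right) + 50 = \frac{89}{5} + 50 = \frac{339}{5}$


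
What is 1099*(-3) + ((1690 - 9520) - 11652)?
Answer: -22779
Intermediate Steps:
1099*(-3) + ((1690 - 9520) - 11652) = -3297 + (-7830 - 11652) = -3297 - 19482 = -22779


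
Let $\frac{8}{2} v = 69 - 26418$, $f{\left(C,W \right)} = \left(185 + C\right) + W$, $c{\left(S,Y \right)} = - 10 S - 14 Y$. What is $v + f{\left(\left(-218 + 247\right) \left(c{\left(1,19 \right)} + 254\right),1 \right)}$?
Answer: $- \frac{28157}{4} \approx -7039.3$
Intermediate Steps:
$c{\left(S,Y \right)} = - 14 Y - 10 S$
$f{\left(C,W \right)} = 185 + C + W$
$v = - \frac{26349}{4}$ ($v = \frac{69 - 26418}{4} = \frac{1}{4} \left(-26349\right) = - \frac{26349}{4} \approx -6587.3$)
$v + f{\left(\left(-218 + 247\right) \left(c{\left(1,19 \right)} + 254\right),1 \right)} = - \frac{26349}{4} + \left(185 + \left(-218 + 247\right) \left(\left(\left(-14\right) 19 - 10\right) + 254\right) + 1\right) = - \frac{26349}{4} + \left(185 + 29 \left(\left(-266 - 10\right) + 254\right) + 1\right) = - \frac{26349}{4} + \left(185 + 29 \left(-276 + 254\right) + 1\right) = - \frac{26349}{4} + \left(185 + 29 \left(-22\right) + 1\right) = - \frac{26349}{4} + \left(185 - 638 + 1\right) = - \frac{26349}{4} - 452 = - \frac{28157}{4}$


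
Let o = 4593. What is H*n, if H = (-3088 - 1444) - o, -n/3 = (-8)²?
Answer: 1752000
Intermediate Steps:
n = -192 (n = -3*(-8)² = -3*64 = -192)
H = -9125 (H = (-3088 - 1444) - 1*4593 = -4532 - 4593 = -9125)
H*n = -9125*(-192) = 1752000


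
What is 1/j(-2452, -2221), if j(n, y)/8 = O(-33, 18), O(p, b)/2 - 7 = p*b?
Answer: -1/9392 ≈ -0.00010647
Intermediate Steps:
O(p, b) = 14 + 2*b*p (O(p, b) = 14 + 2*(p*b) = 14 + 2*(b*p) = 14 + 2*b*p)
j(n, y) = -9392 (j(n, y) = 8*(14 + 2*18*(-33)) = 8*(14 - 1188) = 8*(-1174) = -9392)
1/j(-2452, -2221) = 1/(-9392) = -1/9392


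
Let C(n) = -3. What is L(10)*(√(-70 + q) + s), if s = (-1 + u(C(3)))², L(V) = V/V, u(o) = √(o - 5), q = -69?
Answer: -7 + I*√139 - 4*I*√2 ≈ -7.0 + 6.133*I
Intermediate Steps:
u(o) = √(-5 + o)
L(V) = 1
s = (-1 + 2*I*√2)² (s = (-1 + √(-5 - 3))² = (-1 + √(-8))² = (-1 + 2*I*√2)² ≈ -7.0 - 5.6569*I)
L(10)*(√(-70 + q) + s) = 1*(√(-70 - 69) + (1 - 2*I*√2)²) = 1*(√(-139) + (1 - 2*I*√2)²) = 1*(I*√139 + (1 - 2*I*√2)²) = 1*((1 - 2*I*√2)² + I*√139) = (1 - 2*I*√2)² + I*√139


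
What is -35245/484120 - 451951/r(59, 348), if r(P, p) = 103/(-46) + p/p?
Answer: 15134932067/41496 ≈ 3.6473e+5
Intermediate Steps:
r(P, p) = -57/46 (r(P, p) = 103*(-1/46) + 1 = -103/46 + 1 = -57/46)
-35245/484120 - 451951/r(59, 348) = -35245/484120 - 451951/(-57/46) = -35245*1/484120 - 451951*(-46/57) = -53/728 + 20789746/57 = 15134932067/41496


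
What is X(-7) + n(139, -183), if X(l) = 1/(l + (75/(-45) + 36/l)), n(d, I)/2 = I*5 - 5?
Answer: -533621/290 ≈ -1840.1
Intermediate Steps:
n(d, I) = -10 + 10*I (n(d, I) = 2*(I*5 - 5) = 2*(5*I - 5) = 2*(-5 + 5*I) = -10 + 10*I)
X(l) = 1/(-5/3 + l + 36/l) (X(l) = 1/(l + (75*(-1/45) + 36/l)) = 1/(l + (-5/3 + 36/l)) = 1/(-5/3 + l + 36/l))
X(-7) + n(139, -183) = 3*(-7)/(108 - 5*(-7) + 3*(-7)²) + (-10 + 10*(-183)) = 3*(-7)/(108 + 35 + 3*49) + (-10 - 1830) = 3*(-7)/(108 + 35 + 147) - 1840 = 3*(-7)/290 - 1840 = 3*(-7)*(1/290) - 1840 = -21/290 - 1840 = -533621/290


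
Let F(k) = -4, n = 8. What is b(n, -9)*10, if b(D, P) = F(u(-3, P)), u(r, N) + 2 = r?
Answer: -40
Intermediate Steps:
u(r, N) = -2 + r
b(D, P) = -4
b(n, -9)*10 = -4*10 = -40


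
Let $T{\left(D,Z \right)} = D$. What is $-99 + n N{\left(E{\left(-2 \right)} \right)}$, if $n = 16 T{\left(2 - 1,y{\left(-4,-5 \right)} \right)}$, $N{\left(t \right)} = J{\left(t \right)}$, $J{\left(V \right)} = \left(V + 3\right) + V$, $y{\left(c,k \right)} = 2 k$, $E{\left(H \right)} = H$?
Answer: $-115$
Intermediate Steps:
$J{\left(V \right)} = 3 + 2 V$ ($J{\left(V \right)} = \left(3 + V\right) + V = 3 + 2 V$)
$N{\left(t \right)} = 3 + 2 t$
$n = 16$ ($n = 16 \left(2 - 1\right) = 16 \cdot 1 = 16$)
$-99 + n N{\left(E{\left(-2 \right)} \right)} = -99 + 16 \left(3 + 2 \left(-2\right)\right) = -99 + 16 \left(3 - 4\right) = -99 + 16 \left(-1\right) = -99 - 16 = -115$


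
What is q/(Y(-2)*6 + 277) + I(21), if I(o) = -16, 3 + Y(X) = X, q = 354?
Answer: -3598/247 ≈ -14.567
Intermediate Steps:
Y(X) = -3 + X
q/(Y(-2)*6 + 277) + I(21) = 354/((-3 - 2)*6 + 277) - 16 = 354/(-5*6 + 277) - 16 = 354/(-30 + 277) - 16 = 354/247 - 16 = -3598/247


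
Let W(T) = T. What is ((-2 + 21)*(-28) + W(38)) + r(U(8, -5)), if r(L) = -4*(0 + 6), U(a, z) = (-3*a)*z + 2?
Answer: -518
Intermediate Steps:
U(a, z) = 2 - 3*a*z (U(a, z) = -3*a*z + 2 = 2 - 3*a*z)
r(L) = -24 (r(L) = -4*6 = -24)
((-2 + 21)*(-28) + W(38)) + r(U(8, -5)) = ((-2 + 21)*(-28) + 38) - 24 = (19*(-28) + 38) - 24 = (-532 + 38) - 24 = -494 - 24 = -518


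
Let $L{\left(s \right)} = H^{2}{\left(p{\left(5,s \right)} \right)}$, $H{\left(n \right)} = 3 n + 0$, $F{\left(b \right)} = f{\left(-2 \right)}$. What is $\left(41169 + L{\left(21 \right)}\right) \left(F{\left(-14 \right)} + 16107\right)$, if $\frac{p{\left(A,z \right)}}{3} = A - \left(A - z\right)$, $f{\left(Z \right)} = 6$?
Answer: $1238928570$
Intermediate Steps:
$F{\left(b \right)} = 6$
$p{\left(A,z \right)} = 3 z$ ($p{\left(A,z \right)} = 3 \left(A - \left(A - z\right)\right) = 3 z$)
$H{\left(n \right)} = 3 n$
$L{\left(s \right)} = 81 s^{2}$ ($L{\left(s \right)} = \left(3 \cdot 3 s\right)^{2} = \left(9 s\right)^{2} = 81 s^{2}$)
$\left(41169 + L{\left(21 \right)}\right) \left(F{\left(-14 \right)} + 16107\right) = \left(41169 + 81 \cdot 21^{2}\right) \left(6 + 16107\right) = \left(41169 + 81 \cdot 441\right) 16113 = \left(41169 + 35721\right) 16113 = 76890 \cdot 16113 = 1238928570$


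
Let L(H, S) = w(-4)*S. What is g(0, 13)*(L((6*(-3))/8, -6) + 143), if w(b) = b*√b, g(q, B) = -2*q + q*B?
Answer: 0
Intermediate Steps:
g(q, B) = -2*q + B*q
w(b) = b^(3/2)
L(H, S) = -8*I*S (L(H, S) = (-4)^(3/2)*S = (-8*I)*S = -8*I*S)
g(0, 13)*(L((6*(-3))/8, -6) + 143) = (0*(-2 + 13))*(-8*I*(-6) + 143) = (0*11)*(48*I + 143) = 0*(143 + 48*I) = 0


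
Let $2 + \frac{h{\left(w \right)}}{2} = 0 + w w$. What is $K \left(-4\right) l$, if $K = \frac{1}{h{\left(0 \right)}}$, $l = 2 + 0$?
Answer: $2$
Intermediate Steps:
$l = 2$
$h{\left(w \right)} = -4 + 2 w^{2}$ ($h{\left(w \right)} = -4 + 2 \left(0 + w w\right) = -4 + 2 \left(0 + w^{2}\right) = -4 + 2 w^{2}$)
$K = - \frac{1}{4}$ ($K = \frac{1}{-4 + 2 \cdot 0^{2}} = \frac{1}{-4 + 2 \cdot 0} = \frac{1}{-4 + 0} = \frac{1}{-4} = - \frac{1}{4} \approx -0.25$)
$K \left(-4\right) l = \left(- \frac{1}{4}\right) \left(-4\right) 2 = 1 \cdot 2 = 2$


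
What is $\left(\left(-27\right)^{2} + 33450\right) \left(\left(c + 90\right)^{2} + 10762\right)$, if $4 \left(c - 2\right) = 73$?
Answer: $\frac{12532516467}{16} \approx 7.8328 \cdot 10^{8}$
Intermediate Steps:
$c = \frac{81}{4}$ ($c = 2 + \frac{1}{4} \cdot 73 = 2 + \frac{73}{4} = \frac{81}{4} \approx 20.25$)
$\left(\left(-27\right)^{2} + 33450\right) \left(\left(c + 90\right)^{2} + 10762\right) = \left(\left(-27\right)^{2} + 33450\right) \left(\left(\frac{81}{4} + 90\right)^{2} + 10762\right) = \left(729 + 33450\right) \left(\left(\frac{441}{4}\right)^{2} + 10762\right) = 34179 \left(\frac{194481}{16} + 10762\right) = 34179 \cdot \frac{366673}{16} = \frac{12532516467}{16}$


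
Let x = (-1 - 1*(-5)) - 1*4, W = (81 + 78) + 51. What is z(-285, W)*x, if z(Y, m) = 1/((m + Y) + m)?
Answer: 0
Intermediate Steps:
W = 210 (W = 159 + 51 = 210)
x = 0 (x = (-1 + 5) - 4 = 4 - 4 = 0)
z(Y, m) = 1/(Y + 2*m) (z(Y, m) = 1/((Y + m) + m) = 1/(Y + 2*m))
z(-285, W)*x = 0/(-285 + 2*210) = 0/(-285 + 420) = 0/135 = (1/135)*0 = 0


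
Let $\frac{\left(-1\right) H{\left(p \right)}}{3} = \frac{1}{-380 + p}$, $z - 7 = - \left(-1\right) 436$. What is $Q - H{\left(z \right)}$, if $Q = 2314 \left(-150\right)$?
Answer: $- \frac{7289099}{21} \approx -3.471 \cdot 10^{5}$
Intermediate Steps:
$Q = -347100$
$z = 443$ ($z = 7 - \left(-1\right) 436 = 7 - -436 = 7 + 436 = 443$)
$H{\left(p \right)} = - \frac{3}{-380 + p}$
$Q - H{\left(z \right)} = -347100 - - \frac{3}{-380 + 443} = -347100 - - \frac{3}{63} = -347100 - \left(-3\right) \frac{1}{63} = -347100 - - \frac{1}{21} = -347100 + \frac{1}{21} = - \frac{7289099}{21}$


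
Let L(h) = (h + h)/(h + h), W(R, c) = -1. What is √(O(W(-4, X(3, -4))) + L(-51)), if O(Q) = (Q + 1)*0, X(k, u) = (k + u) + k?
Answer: 1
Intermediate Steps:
X(k, u) = u + 2*k
O(Q) = 0 (O(Q) = (1 + Q)*0 = 0)
L(h) = 1 (L(h) = (2*h)/((2*h)) = (2*h)*(1/(2*h)) = 1)
√(O(W(-4, X(3, -4))) + L(-51)) = √(0 + 1) = √1 = 1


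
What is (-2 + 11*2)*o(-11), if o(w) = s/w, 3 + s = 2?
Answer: 20/11 ≈ 1.8182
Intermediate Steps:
s = -1 (s = -3 + 2 = -1)
o(w) = -1/w
(-2 + 11*2)*o(-11) = (-2 + 11*2)*(-1/(-11)) = (-2 + 22)*(-1*(-1/11)) = 20*(1/11) = 20/11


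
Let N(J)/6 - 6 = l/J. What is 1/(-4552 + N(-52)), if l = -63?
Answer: -26/117227 ≈ -0.00022179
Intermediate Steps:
N(J) = 36 - 378/J (N(J) = 36 + 6*(-63/J) = 36 - 378/J)
1/(-4552 + N(-52)) = 1/(-4552 + (36 - 378/(-52))) = 1/(-4552 + (36 - 378*(-1/52))) = 1/(-4552 + (36 + 189/26)) = 1/(-4552 + 1125/26) = 1/(-117227/26) = -26/117227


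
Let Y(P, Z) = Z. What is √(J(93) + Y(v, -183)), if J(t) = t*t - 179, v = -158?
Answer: √8287 ≈ 91.033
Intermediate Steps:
J(t) = -179 + t² (J(t) = t² - 179 = -179 + t²)
√(J(93) + Y(v, -183)) = √((-179 + 93²) - 183) = √((-179 + 8649) - 183) = √(8470 - 183) = √8287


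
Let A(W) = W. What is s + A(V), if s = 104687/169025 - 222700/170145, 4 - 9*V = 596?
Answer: -127434475459/1917250575 ≈ -66.467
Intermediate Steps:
V = -592/9 (V = 4/9 - ⅑*596 = 4/9 - 596/9 = -592/9 ≈ -65.778)
s = -3965979577/5751751725 (s = 104687*(1/169025) - 222700*1/170145 = 104687/169025 - 44540/34029 = -3965979577/5751751725 ≈ -0.68953)
s + A(V) = -3965979577/5751751725 - 592/9 = -127434475459/1917250575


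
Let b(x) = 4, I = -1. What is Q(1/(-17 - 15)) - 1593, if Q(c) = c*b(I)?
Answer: -12745/8 ≈ -1593.1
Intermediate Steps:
Q(c) = 4*c (Q(c) = c*4 = 4*c)
Q(1/(-17 - 15)) - 1593 = 4/(-17 - 15) - 1593 = 4/(-32) - 1593 = 4*(-1/32) - 1593 = -1/8 - 1593 = -12745/8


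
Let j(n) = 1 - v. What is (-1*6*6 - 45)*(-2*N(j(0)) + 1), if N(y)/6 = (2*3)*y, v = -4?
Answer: 29079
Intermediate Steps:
j(n) = 5 (j(n) = 1 - 1*(-4) = 1 + 4 = 5)
N(y) = 36*y (N(y) = 6*((2*3)*y) = 6*(6*y) = 36*y)
(-1*6*6 - 45)*(-2*N(j(0)) + 1) = (-1*6*6 - 45)*(-72*5 + 1) = (-6*6 - 45)*(-2*180 + 1) = (-36 - 45)*(-360 + 1) = -81*(-359) = 29079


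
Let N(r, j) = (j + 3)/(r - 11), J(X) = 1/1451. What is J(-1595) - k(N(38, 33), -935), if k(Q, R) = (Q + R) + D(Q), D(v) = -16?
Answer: 4133902/4353 ≈ 949.67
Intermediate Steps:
J(X) = 1/1451 (J(X) = 1*(1/1451) = 1/1451)
N(r, j) = (3 + j)/(-11 + r)
k(Q, R) = -16 + Q + R (k(Q, R) = (Q + R) - 16 = -16 + Q + R)
J(-1595) - k(N(38, 33), -935) = 1/1451 - (-16 + (3 + 33)/(-11 + 38) - 935) = 1/1451 - (-16 + 36/27 - 935) = 1/1451 - (-16 + (1/27)*36 - 935) = 1/1451 - (-16 + 4/3 - 935) = 1/1451 - 1*(-2849/3) = 1/1451 + 2849/3 = 4133902/4353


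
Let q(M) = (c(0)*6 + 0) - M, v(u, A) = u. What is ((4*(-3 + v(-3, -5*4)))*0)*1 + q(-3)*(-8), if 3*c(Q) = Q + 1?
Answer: -40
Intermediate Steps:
c(Q) = 1/3 + Q/3 (c(Q) = (Q + 1)/3 = (1 + Q)/3 = 1/3 + Q/3)
q(M) = 2 - M (q(M) = ((1/3 + (1/3)*0)*6 + 0) - M = ((1/3 + 0)*6 + 0) - M = ((1/3)*6 + 0) - M = (2 + 0) - M = 2 - M)
((4*(-3 + v(-3, -5*4)))*0)*1 + q(-3)*(-8) = ((4*(-3 - 3))*0)*1 + (2 - 1*(-3))*(-8) = ((4*(-6))*0)*1 + (2 + 3)*(-8) = -24*0*1 + 5*(-8) = 0*1 - 40 = 0 - 40 = -40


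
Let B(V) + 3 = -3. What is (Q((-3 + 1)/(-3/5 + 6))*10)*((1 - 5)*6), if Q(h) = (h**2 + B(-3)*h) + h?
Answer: -116000/243 ≈ -477.37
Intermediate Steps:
B(V) = -6 (B(V) = -3 - 3 = -6)
Q(h) = h**2 - 5*h (Q(h) = (h**2 - 6*h) + h = h**2 - 5*h)
(Q((-3 + 1)/(-3/5 + 6))*10)*((1 - 5)*6) = ((((-3 + 1)/(-3/5 + 6))*(-5 + (-3 + 1)/(-3/5 + 6)))*10)*((1 - 5)*6) = (((-2/(-3*1/5 + 6))*(-5 - 2/(-3*1/5 + 6)))*10)*(-4*6) = (((-2/(-3/5 + 6))*(-5 - 2/(-3/5 + 6)))*10)*(-24) = (((-2/27/5)*(-5 - 2/27/5))*10)*(-24) = (((-2*5/27)*(-5 - 2*5/27))*10)*(-24) = (-10*(-5 - 10/27)/27*10)*(-24) = (-10/27*(-145/27)*10)*(-24) = ((1450/729)*10)*(-24) = (14500/729)*(-24) = -116000/243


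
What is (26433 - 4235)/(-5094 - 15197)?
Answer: -22198/20291 ≈ -1.0940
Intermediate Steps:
(26433 - 4235)/(-5094 - 15197) = 22198/(-20291) = 22198*(-1/20291) = -22198/20291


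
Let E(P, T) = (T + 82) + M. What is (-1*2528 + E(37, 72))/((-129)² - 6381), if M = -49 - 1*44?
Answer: -2467/10260 ≈ -0.24045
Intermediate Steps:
M = -93 (M = -49 - 44 = -93)
E(P, T) = -11 + T (E(P, T) = (T + 82) - 93 = (82 + T) - 93 = -11 + T)
(-1*2528 + E(37, 72))/((-129)² - 6381) = (-1*2528 + (-11 + 72))/((-129)² - 6381) = (-2528 + 61)/(16641 - 6381) = -2467/10260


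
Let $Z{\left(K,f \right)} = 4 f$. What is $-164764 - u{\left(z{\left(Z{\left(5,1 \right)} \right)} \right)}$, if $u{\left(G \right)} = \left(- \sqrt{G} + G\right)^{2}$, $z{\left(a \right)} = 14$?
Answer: $-164974 + 28 \sqrt{14} \approx -1.6487 \cdot 10^{5}$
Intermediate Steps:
$u{\left(G \right)} = \left(G - \sqrt{G}\right)^{2}$
$-164764 - u{\left(z{\left(Z{\left(5,1 \right)} \right)} \right)} = -164764 - \left(\sqrt{14} - 14\right)^{2} = -164764 - \left(-14 + \sqrt{14}\right)^{2}$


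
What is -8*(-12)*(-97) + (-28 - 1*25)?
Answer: -9365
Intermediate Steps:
-8*(-12)*(-97) + (-28 - 1*25) = 96*(-97) + (-28 - 25) = -9312 - 53 = -9365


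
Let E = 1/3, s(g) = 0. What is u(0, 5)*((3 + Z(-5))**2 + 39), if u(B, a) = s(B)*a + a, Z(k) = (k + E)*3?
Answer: 800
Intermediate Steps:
E = 1/3 ≈ 0.33333
Z(k) = 1 + 3*k (Z(k) = (k + 1/3)*3 = (1/3 + k)*3 = 1 + 3*k)
u(B, a) = a (u(B, a) = 0*a + a = 0 + a = a)
u(0, 5)*((3 + Z(-5))**2 + 39) = 5*((3 + (1 + 3*(-5)))**2 + 39) = 5*((3 + (1 - 15))**2 + 39) = 5*((3 - 14)**2 + 39) = 5*((-11)**2 + 39) = 5*(121 + 39) = 5*160 = 800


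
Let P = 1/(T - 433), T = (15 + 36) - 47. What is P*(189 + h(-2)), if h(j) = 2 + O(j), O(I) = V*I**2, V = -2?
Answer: -61/143 ≈ -0.42657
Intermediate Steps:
T = 4 (T = 51 - 47 = 4)
O(I) = -2*I**2
P = -1/429 (P = 1/(4 - 433) = 1/(-429) = -1/429 ≈ -0.0023310)
h(j) = 2 - 2*j**2
P*(189 + h(-2)) = -(189 + (2 - 2*(-2)**2))/429 = -(189 + (2 - 2*4))/429 = -(189 + (2 - 8))/429 = -(189 - 6)/429 = -1/429*183 = -61/143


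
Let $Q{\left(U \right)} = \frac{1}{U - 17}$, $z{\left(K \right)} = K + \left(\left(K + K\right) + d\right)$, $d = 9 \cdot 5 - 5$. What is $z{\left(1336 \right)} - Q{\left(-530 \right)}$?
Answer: $\frac{2214257}{547} \approx 4048.0$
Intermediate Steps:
$d = 40$ ($d = 45 - 5 = 40$)
$z{\left(K \right)} = 40 + 3 K$ ($z{\left(K \right)} = K + \left(\left(K + K\right) + 40\right) = K + \left(2 K + 40\right) = K + \left(40 + 2 K\right) = 40 + 3 K$)
$Q{\left(U \right)} = \frac{1}{-17 + U}$
$z{\left(1336 \right)} - Q{\left(-530 \right)} = \left(40 + 3 \cdot 1336\right) - \frac{1}{-17 - 530} = \left(40 + 4008\right) - \frac{1}{-547} = 4048 - - \frac{1}{547} = 4048 + \frac{1}{547} = \frac{2214257}{547}$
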